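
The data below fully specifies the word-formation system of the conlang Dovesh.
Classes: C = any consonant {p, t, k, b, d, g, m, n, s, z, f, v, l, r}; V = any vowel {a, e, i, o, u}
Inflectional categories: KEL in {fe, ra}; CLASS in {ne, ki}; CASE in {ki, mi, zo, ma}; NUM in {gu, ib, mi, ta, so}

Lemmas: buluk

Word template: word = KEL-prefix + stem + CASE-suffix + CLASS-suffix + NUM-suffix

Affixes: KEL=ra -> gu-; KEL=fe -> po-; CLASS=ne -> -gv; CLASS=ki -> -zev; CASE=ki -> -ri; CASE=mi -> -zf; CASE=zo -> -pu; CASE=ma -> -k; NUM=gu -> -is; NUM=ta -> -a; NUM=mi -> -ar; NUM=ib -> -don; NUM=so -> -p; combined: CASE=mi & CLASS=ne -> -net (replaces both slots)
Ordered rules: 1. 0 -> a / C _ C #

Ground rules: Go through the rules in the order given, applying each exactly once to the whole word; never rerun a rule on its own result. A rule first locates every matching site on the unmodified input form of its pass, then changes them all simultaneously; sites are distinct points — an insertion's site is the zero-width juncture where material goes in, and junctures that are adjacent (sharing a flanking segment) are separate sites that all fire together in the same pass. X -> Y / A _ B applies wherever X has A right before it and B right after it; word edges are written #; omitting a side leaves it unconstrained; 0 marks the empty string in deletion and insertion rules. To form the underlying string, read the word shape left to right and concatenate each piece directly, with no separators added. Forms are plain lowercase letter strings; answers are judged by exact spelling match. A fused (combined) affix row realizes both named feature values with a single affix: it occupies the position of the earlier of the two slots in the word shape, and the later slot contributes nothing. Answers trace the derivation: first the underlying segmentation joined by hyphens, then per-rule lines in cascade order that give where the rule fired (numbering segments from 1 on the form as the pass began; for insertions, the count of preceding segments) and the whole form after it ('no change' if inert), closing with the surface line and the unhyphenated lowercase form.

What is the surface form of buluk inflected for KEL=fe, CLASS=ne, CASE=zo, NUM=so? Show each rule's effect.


underlying: po-buluk-pu-gv-p
1. 0 -> a / C _ C #: inserts after position(s) 11: pobulukpugvap
surface: pobulukpugvap


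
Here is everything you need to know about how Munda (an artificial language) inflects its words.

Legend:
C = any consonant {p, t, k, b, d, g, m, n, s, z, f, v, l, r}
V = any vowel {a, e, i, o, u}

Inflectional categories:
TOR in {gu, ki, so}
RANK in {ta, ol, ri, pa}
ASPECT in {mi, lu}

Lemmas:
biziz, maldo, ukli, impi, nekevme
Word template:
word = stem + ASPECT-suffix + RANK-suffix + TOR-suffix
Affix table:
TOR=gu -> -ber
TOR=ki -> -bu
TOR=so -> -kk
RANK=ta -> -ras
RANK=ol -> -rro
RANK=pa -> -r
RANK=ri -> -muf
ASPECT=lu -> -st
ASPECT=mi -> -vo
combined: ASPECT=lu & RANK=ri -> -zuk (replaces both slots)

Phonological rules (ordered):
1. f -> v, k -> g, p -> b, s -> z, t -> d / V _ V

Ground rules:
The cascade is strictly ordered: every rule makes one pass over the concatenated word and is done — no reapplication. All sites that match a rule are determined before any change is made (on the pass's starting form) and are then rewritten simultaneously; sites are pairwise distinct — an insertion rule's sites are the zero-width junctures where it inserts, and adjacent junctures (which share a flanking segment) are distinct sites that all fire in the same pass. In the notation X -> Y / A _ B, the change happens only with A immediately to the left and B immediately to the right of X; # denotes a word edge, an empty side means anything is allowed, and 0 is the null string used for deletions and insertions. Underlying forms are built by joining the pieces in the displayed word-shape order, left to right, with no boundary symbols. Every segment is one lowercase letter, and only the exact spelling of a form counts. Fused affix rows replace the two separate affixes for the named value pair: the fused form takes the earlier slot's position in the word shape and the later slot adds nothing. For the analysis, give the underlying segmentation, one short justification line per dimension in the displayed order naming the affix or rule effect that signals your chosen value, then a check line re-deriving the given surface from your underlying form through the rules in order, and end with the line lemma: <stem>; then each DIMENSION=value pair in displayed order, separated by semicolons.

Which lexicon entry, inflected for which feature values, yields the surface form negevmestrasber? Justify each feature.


underlying: nekevme-st-ras-ber
TOR=gu - signalled by the affix -ber
RANK=ta - signalled by the affix -ras
ASPECT=lu - signalled by the affix -st
check: nekevmestrasber -> negevmestrasber
lemma: nekevme; TOR=gu; RANK=ta; ASPECT=lu


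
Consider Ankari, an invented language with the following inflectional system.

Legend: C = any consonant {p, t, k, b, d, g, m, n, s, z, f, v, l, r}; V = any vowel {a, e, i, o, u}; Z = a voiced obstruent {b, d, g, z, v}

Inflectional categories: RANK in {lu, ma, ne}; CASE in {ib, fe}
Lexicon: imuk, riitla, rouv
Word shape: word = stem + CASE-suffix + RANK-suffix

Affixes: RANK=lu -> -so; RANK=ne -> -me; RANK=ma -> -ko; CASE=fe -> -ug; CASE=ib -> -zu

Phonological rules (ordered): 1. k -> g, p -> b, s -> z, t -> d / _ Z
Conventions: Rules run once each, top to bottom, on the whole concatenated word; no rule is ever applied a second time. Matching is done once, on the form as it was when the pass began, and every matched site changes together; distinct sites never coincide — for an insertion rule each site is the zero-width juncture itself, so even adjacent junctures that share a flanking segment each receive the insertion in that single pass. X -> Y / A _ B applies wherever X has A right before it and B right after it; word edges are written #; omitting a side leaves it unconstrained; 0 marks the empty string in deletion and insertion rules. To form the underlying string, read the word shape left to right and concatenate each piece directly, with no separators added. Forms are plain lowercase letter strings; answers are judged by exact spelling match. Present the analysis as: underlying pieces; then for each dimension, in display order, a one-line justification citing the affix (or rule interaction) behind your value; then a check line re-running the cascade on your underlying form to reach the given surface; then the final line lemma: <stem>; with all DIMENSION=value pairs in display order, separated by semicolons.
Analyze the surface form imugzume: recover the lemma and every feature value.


underlying: imuk-zu-me
RANK=ne - signalled by the affix -me
CASE=ib - signalled by the affix -zu
check: imukzume -> imugzume
lemma: imuk; RANK=ne; CASE=ib


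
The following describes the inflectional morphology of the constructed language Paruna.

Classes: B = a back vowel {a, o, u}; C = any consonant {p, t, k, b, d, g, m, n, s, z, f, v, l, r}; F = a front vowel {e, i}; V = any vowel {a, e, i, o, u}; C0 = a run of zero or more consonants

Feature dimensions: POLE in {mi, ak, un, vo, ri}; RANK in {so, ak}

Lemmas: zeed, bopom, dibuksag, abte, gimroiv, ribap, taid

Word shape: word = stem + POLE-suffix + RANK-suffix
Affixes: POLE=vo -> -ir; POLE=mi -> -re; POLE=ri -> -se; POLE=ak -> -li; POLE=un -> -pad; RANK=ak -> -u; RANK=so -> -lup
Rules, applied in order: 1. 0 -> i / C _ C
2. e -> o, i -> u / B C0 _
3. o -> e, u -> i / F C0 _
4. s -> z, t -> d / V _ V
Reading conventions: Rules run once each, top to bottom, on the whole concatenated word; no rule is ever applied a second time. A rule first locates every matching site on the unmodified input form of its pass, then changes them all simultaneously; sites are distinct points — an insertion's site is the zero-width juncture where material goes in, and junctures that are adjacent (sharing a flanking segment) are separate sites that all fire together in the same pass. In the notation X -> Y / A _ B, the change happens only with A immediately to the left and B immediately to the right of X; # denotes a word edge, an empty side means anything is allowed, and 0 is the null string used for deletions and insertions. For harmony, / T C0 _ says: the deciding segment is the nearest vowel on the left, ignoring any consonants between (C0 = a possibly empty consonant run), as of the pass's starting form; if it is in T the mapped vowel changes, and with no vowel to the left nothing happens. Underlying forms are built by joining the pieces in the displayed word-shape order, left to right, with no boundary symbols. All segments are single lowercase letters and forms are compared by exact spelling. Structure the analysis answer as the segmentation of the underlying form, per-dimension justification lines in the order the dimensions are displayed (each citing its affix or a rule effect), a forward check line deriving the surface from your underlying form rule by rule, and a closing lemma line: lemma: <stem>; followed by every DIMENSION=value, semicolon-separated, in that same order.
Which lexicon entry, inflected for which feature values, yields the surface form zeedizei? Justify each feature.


underlying: zeed-se-u
POLE=ri - signalled by the affix -se
RANK=ak - signalled by the affix -u
check: zeedseu -> zeediseu -> zeediseu -> zeedisei -> zeedizei
lemma: zeed; POLE=ri; RANK=ak


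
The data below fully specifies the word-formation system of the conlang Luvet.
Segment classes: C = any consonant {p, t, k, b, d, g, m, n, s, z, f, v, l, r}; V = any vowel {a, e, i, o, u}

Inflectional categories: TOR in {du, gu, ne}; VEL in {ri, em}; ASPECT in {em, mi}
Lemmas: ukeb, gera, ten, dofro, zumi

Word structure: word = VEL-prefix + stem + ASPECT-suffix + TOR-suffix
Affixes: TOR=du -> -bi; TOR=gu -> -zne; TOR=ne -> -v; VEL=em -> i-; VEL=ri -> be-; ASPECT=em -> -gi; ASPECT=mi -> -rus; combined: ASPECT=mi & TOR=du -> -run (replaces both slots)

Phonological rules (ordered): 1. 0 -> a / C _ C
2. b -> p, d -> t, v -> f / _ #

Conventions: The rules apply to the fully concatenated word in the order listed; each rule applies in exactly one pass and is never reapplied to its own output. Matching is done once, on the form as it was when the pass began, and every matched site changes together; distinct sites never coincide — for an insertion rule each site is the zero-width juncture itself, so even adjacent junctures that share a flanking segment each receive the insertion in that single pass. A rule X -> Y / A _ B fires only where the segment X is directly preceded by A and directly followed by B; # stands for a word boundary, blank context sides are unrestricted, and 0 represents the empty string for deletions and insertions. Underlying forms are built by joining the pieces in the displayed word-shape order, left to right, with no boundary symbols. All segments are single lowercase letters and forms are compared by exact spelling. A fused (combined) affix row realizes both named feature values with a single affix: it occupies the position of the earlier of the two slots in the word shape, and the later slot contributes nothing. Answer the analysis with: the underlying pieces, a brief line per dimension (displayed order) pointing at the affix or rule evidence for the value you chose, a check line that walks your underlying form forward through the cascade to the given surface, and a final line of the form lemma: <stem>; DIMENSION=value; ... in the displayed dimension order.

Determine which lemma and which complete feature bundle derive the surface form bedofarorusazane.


underlying: be-dofro-rus-zne
TOR=gu - signalled by the affix -zne
VEL=ri - signalled by the affix be-
ASPECT=mi - signalled by the affix -rus
check: bedofroruszne -> bedofarorusazane -> bedofarorusazane
lemma: dofro; TOR=gu; VEL=ri; ASPECT=mi


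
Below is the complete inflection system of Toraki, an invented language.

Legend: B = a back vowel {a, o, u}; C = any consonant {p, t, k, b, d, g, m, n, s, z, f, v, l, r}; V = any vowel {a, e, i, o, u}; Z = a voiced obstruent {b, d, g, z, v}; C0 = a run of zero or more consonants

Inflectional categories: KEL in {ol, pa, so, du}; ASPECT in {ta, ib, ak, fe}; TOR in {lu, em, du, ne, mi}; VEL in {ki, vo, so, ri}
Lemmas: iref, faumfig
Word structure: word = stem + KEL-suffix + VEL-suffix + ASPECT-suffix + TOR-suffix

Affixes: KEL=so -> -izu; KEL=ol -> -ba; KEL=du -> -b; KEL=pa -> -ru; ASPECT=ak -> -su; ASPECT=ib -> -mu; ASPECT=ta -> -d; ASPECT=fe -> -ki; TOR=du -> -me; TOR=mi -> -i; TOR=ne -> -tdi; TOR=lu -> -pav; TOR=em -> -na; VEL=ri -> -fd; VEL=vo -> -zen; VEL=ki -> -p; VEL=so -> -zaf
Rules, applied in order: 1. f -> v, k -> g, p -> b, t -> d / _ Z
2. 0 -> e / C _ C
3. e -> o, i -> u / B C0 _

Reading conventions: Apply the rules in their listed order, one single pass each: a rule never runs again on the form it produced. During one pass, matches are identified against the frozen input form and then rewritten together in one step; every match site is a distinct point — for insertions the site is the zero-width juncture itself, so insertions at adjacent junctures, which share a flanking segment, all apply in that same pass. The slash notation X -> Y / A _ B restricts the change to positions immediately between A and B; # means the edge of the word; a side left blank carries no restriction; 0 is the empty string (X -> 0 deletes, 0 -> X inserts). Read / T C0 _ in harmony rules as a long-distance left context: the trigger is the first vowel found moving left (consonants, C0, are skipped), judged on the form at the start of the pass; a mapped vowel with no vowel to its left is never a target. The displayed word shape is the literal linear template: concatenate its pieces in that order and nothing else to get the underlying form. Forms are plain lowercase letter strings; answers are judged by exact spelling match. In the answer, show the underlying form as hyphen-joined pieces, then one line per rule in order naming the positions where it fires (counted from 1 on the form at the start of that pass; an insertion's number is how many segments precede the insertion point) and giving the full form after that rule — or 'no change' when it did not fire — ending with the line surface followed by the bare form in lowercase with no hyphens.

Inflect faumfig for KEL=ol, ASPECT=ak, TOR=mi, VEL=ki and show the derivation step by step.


underlying: faumfig-ba-p-su-i
1. f -> v, k -> g, p -> b, t -> d / _ Z: no change
2. 0 -> e / C _ C: inserts after position(s) 4, 7, 10: faumefigebapesui
3. e -> o, i -> u / B C0 _: fires at position(s) 5, 13, 16: faumofigebaposuu
surface: faumofigebaposuu


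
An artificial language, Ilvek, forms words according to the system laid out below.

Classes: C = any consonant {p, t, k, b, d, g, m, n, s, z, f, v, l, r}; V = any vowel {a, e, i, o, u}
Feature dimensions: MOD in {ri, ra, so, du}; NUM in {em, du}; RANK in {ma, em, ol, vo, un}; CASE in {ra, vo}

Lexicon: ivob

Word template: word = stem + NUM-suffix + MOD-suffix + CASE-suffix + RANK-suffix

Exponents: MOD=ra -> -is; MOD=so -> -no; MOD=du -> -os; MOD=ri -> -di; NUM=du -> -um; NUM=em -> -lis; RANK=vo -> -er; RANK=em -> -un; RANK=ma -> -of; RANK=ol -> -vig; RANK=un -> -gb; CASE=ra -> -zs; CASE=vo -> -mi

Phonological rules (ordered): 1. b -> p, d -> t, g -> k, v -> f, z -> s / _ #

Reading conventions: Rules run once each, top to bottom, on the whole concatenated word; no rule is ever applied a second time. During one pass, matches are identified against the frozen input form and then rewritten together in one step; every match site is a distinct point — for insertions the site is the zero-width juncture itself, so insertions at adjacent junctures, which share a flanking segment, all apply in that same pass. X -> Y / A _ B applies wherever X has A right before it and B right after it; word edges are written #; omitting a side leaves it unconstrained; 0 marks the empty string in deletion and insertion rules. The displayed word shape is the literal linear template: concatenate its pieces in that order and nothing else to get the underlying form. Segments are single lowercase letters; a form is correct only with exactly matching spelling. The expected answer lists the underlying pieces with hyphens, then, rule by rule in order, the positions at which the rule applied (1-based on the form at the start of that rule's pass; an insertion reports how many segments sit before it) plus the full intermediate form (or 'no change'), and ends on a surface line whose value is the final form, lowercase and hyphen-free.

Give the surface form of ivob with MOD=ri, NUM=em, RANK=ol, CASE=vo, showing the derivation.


underlying: ivob-lis-di-mi-vig
1. b -> p, d -> t, g -> k, v -> f, z -> s / _ #: fires at position(s) 14: ivoblisdimivik
surface: ivoblisdimivik


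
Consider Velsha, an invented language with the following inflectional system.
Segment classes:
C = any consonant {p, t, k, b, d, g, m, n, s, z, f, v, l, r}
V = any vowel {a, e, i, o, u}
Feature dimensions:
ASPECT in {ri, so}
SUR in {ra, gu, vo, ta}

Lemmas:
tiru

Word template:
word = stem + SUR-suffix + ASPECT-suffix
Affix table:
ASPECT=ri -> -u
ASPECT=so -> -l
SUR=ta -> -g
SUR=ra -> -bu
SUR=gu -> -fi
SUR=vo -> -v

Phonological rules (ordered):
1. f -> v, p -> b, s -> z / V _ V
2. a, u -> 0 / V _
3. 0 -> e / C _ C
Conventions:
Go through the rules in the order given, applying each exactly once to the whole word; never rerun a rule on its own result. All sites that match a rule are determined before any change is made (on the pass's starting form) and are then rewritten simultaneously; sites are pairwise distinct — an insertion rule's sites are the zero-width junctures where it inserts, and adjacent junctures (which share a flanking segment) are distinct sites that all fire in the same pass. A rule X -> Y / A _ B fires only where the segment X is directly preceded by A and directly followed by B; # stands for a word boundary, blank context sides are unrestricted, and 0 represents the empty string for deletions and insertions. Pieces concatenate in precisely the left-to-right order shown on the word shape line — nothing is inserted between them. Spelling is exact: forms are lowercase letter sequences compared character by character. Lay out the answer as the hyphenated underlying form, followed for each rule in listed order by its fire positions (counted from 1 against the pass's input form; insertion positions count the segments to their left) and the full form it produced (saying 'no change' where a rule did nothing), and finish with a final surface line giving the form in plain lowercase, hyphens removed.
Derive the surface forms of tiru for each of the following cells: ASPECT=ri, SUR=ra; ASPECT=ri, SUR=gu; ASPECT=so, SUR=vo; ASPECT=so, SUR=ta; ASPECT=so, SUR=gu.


cell ASPECT=ri, SUR=ra:
underlying: tiru-bu-u
1. f -> v, p -> b, s -> z / V _ V: no change
2. a, u -> 0 / V _: fires at position(s) 7: tirubu
3. 0 -> e / C _ C: no change
surface: tirubu

cell ASPECT=ri, SUR=gu:
underlying: tiru-fi-u
1. f -> v, p -> b, s -> z / V _ V: fires at position(s) 5: tiruviu
2. a, u -> 0 / V _: fires at position(s) 7: tiruvi
3. 0 -> e / C _ C: no change
surface: tiruvi

cell ASPECT=so, SUR=vo:
underlying: tiru-v-l
1. f -> v, p -> b, s -> z / V _ V: no change
2. a, u -> 0 / V _: no change
3. 0 -> e / C _ C: inserts after position(s) 5: tiruvel
surface: tiruvel

cell ASPECT=so, SUR=ta:
underlying: tiru-g-l
1. f -> v, p -> b, s -> z / V _ V: no change
2. a, u -> 0 / V _: no change
3. 0 -> e / C _ C: inserts after position(s) 5: tirugel
surface: tirugel

cell ASPECT=so, SUR=gu:
underlying: tiru-fi-l
1. f -> v, p -> b, s -> z / V _ V: fires at position(s) 5: tiruvil
2. a, u -> 0 / V _: no change
3. 0 -> e / C _ C: no change
surface: tiruvil


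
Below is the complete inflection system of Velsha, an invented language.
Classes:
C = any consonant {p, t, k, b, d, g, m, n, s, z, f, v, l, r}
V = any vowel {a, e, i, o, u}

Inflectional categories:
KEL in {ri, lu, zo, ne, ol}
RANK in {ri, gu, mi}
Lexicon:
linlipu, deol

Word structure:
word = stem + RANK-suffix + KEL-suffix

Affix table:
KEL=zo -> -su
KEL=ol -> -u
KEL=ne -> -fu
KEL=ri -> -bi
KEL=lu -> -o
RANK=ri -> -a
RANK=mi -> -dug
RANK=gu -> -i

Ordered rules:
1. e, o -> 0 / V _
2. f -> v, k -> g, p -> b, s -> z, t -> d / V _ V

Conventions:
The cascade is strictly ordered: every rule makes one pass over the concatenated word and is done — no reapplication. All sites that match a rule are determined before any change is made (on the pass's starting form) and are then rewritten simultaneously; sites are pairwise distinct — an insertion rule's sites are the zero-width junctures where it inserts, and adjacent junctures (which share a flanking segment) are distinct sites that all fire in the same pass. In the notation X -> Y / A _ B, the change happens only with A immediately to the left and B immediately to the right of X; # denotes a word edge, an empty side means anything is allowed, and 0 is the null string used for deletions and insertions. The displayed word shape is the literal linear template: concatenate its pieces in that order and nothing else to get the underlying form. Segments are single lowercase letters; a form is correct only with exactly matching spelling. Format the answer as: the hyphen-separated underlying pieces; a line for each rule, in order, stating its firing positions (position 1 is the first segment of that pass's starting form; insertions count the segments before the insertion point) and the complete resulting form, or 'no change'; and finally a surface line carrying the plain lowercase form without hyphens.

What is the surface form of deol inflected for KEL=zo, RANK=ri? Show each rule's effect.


underlying: deol-a-su
1. e, o -> 0 / V _: fires at position(s) 3: delasu
2. f -> v, k -> g, p -> b, s -> z, t -> d / V _ V: fires at position(s) 5: delazu
surface: delazu


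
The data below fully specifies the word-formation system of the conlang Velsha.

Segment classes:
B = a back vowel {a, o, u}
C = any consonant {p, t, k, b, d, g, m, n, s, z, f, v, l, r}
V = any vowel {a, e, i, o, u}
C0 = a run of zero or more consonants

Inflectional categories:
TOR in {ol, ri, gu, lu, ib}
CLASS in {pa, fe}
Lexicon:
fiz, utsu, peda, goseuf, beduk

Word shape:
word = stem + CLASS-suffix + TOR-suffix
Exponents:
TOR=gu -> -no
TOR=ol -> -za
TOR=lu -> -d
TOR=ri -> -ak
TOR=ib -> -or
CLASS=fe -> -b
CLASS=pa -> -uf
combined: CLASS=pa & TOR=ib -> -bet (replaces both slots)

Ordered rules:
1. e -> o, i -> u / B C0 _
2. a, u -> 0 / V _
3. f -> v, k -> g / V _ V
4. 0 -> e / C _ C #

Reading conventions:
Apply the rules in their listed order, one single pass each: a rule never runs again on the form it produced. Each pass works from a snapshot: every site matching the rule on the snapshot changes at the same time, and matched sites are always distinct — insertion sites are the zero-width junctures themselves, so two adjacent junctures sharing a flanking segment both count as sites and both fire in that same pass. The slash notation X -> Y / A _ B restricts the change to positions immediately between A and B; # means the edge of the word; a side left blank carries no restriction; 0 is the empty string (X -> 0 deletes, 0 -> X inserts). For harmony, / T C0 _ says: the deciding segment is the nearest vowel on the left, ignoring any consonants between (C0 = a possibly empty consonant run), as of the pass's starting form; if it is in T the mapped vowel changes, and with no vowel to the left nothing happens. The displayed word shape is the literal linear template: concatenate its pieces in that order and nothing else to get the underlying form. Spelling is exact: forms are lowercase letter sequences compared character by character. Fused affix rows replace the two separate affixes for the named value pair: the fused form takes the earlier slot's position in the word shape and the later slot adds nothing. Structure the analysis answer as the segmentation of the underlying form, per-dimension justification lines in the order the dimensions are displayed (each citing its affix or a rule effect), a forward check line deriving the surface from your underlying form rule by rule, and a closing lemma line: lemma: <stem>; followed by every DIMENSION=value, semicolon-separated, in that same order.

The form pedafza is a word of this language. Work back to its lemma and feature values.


underlying: peda-uf-za
TOR=ol - signalled by the affix -za
CLASS=pa - signalled by the affix -uf
check: pedaufza -> pedaufza -> pedafza -> pedafza -> pedafza
lemma: peda; TOR=ol; CLASS=pa


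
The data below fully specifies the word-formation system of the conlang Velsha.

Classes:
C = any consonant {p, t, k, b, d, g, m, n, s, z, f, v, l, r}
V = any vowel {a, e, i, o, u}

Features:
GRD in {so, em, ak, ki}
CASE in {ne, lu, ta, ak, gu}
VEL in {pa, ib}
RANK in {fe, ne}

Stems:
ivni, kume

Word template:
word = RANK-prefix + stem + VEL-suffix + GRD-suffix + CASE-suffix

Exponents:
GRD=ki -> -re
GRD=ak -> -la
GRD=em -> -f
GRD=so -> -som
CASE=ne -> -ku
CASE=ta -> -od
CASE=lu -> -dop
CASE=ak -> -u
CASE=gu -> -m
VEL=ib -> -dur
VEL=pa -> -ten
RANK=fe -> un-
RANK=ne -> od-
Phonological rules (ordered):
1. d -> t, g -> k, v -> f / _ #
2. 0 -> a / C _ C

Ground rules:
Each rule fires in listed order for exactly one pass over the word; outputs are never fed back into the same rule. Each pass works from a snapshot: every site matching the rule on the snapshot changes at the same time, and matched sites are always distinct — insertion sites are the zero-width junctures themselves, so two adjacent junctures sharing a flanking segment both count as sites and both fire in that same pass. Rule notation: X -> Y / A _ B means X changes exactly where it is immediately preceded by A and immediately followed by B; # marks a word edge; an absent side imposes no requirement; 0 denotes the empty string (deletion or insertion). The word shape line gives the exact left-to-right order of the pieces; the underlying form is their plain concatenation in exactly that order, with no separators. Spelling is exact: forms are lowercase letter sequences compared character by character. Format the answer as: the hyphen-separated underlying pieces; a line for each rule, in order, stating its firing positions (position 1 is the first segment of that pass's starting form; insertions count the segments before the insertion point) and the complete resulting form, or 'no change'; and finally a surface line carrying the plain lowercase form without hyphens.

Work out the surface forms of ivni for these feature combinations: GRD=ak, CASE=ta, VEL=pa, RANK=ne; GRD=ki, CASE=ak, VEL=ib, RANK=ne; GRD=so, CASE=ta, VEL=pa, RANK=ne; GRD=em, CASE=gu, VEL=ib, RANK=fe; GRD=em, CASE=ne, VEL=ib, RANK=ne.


cell GRD=ak, CASE=ta, VEL=pa, RANK=ne:
underlying: od-ivni-ten-la-od
1. d -> t, g -> k, v -> f / _ #: fires at position(s) 13: odivnitenlaot
2. 0 -> a / C _ C: inserts after position(s) 4, 9: odivanitenalaot
surface: odivanitenalaot

cell GRD=ki, CASE=ak, VEL=ib, RANK=ne:
underlying: od-ivni-dur-re-u
1. d -> t, g -> k, v -> f / _ #: no change
2. 0 -> a / C _ C: inserts after position(s) 4, 9: odivanidurareu
surface: odivanidurareu

cell GRD=so, CASE=ta, VEL=pa, RANK=ne:
underlying: od-ivni-ten-som-od
1. d -> t, g -> k, v -> f / _ #: fires at position(s) 14: odivnitensomot
2. 0 -> a / C _ C: inserts after position(s) 4, 9: odivanitenasomot
surface: odivanitenasomot

cell GRD=em, CASE=gu, VEL=ib, RANK=fe:
underlying: un-ivni-dur-f-m
1. d -> t, g -> k, v -> f / _ #: no change
2. 0 -> a / C _ C: inserts after position(s) 4, 9, 10: univanidurafam
surface: univanidurafam

cell GRD=em, CASE=ne, VEL=ib, RANK=ne:
underlying: od-ivni-dur-f-ku
1. d -> t, g -> k, v -> f / _ #: no change
2. 0 -> a / C _ C: inserts after position(s) 4, 9, 10: odivanidurafaku
surface: odivanidurafaku


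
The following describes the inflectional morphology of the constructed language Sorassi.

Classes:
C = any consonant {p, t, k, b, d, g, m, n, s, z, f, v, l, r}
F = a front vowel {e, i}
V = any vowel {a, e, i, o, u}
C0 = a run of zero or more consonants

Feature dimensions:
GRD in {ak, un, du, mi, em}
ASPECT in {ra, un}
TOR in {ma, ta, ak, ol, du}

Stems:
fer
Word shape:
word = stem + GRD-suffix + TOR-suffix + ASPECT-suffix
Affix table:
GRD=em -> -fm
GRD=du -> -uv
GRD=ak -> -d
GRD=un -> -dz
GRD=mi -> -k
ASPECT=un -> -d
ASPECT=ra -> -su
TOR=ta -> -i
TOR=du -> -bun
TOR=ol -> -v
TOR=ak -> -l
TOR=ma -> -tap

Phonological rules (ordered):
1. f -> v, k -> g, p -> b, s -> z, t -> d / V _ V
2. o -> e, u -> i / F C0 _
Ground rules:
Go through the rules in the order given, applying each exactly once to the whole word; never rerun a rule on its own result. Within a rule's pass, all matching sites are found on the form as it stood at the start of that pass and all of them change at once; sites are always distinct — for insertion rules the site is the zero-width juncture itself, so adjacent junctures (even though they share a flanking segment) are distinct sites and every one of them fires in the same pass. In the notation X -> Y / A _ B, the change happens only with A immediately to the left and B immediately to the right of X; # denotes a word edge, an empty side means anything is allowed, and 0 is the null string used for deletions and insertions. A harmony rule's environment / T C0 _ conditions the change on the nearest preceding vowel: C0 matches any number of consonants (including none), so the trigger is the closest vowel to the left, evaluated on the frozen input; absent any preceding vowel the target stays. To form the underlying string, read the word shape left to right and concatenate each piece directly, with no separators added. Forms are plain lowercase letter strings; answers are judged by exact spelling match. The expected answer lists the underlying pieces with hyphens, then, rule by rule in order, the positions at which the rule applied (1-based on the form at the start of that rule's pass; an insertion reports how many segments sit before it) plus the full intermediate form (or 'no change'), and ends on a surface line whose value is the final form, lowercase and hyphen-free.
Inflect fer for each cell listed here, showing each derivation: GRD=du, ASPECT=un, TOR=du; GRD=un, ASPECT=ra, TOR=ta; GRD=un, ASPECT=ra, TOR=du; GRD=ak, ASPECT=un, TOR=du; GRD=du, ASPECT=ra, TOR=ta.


cell GRD=du, ASPECT=un, TOR=du:
underlying: fer-uv-bun-d
1. f -> v, k -> g, p -> b, s -> z, t -> d / V _ V: no change
2. o -> e, u -> i / F C0 _: fires at position(s) 4: ferivbund
surface: ferivbund

cell GRD=un, ASPECT=ra, TOR=ta:
underlying: fer-dz-i-su
1. f -> v, k -> g, p -> b, s -> z, t -> d / V _ V: fires at position(s) 7: ferdzizu
2. o -> e, u -> i / F C0 _: fires at position(s) 8: ferdzizi
surface: ferdzizi

cell GRD=un, ASPECT=ra, TOR=du:
underlying: fer-dz-bun-su
1. f -> v, k -> g, p -> b, s -> z, t -> d / V _ V: no change
2. o -> e, u -> i / F C0 _: fires at position(s) 7: ferdzbinsu
surface: ferdzbinsu

cell GRD=ak, ASPECT=un, TOR=du:
underlying: fer-d-bun-d
1. f -> v, k -> g, p -> b, s -> z, t -> d / V _ V: no change
2. o -> e, u -> i / F C0 _: fires at position(s) 6: ferdbind
surface: ferdbind

cell GRD=du, ASPECT=ra, TOR=ta:
underlying: fer-uv-i-su
1. f -> v, k -> g, p -> b, s -> z, t -> d / V _ V: fires at position(s) 7: feruvizu
2. o -> e, u -> i / F C0 _: fires at position(s) 4, 8: ferivizi
surface: ferivizi


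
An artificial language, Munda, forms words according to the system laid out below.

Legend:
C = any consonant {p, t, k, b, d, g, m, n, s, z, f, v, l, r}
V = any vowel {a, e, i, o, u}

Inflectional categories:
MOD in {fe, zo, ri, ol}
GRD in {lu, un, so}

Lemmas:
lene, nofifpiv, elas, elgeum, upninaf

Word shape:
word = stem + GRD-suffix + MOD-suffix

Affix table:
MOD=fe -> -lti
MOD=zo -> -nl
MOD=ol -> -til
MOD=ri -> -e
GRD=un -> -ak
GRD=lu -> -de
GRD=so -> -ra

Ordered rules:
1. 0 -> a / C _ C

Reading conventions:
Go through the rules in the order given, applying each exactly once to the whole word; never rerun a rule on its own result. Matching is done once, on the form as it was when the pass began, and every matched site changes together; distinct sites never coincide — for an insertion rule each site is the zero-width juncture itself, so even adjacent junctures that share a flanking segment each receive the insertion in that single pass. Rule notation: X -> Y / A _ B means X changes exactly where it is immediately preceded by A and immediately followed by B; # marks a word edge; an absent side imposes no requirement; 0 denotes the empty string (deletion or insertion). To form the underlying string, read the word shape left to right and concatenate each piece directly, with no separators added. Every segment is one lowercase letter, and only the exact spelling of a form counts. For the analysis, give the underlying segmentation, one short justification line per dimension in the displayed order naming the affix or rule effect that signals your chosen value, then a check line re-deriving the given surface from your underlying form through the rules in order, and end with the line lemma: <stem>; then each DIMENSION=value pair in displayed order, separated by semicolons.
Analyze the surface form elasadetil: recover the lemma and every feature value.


underlying: elas-de-til
MOD=ol - signalled by the affix -til
GRD=lu - signalled by the affix -de
check: elasdetil -> elasadetil
lemma: elas; MOD=ol; GRD=lu


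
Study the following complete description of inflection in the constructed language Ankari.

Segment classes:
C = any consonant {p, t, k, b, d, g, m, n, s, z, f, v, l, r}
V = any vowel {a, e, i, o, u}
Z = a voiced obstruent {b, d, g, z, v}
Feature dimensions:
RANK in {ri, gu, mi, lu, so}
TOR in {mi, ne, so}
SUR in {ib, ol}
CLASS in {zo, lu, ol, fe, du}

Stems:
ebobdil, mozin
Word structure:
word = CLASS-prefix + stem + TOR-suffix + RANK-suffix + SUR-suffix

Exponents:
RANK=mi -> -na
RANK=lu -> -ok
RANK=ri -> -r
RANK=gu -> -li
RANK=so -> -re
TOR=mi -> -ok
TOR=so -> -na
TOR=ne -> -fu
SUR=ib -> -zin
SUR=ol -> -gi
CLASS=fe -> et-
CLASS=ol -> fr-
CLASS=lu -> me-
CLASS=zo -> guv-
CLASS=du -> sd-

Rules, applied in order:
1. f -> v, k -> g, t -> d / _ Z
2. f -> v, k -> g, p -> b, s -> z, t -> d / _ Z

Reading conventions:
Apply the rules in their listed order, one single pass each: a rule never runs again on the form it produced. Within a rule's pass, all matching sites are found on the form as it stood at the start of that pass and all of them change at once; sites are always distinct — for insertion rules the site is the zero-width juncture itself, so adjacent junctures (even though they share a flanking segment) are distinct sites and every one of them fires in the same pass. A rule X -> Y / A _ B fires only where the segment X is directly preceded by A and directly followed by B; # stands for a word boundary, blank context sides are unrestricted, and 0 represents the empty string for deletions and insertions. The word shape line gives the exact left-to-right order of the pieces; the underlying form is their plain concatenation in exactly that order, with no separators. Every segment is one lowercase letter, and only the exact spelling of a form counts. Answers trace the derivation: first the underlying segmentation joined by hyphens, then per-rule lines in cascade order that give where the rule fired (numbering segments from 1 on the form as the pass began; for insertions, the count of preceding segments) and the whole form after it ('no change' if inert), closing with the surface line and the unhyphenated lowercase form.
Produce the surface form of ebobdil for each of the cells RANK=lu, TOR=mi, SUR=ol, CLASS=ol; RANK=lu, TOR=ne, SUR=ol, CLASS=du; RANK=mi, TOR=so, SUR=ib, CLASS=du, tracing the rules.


cell RANK=lu, TOR=mi, SUR=ol, CLASS=ol:
underlying: fr-ebobdil-ok-ok-gi
1. f -> v, k -> g, t -> d / _ Z: fires at position(s) 13: frebobdilokoggi
2. f -> v, k -> g, p -> b, s -> z, t -> d / _ Z: no change
surface: frebobdilokoggi

cell RANK=lu, TOR=ne, SUR=ol, CLASS=du:
underlying: sd-ebobdil-fu-ok-gi
1. f -> v, k -> g, t -> d / _ Z: fires at position(s) 13: sdebobdilfuoggi
2. f -> v, k -> g, p -> b, s -> z, t -> d / _ Z: fires at position(s) 1: zdebobdilfuoggi
surface: zdebobdilfuoggi

cell RANK=mi, TOR=so, SUR=ib, CLASS=du:
underlying: sd-ebobdil-na-na-zin
1. f -> v, k -> g, t -> d / _ Z: no change
2. f -> v, k -> g, p -> b, s -> z, t -> d / _ Z: fires at position(s) 1: zdebobdilnanazin
surface: zdebobdilnanazin


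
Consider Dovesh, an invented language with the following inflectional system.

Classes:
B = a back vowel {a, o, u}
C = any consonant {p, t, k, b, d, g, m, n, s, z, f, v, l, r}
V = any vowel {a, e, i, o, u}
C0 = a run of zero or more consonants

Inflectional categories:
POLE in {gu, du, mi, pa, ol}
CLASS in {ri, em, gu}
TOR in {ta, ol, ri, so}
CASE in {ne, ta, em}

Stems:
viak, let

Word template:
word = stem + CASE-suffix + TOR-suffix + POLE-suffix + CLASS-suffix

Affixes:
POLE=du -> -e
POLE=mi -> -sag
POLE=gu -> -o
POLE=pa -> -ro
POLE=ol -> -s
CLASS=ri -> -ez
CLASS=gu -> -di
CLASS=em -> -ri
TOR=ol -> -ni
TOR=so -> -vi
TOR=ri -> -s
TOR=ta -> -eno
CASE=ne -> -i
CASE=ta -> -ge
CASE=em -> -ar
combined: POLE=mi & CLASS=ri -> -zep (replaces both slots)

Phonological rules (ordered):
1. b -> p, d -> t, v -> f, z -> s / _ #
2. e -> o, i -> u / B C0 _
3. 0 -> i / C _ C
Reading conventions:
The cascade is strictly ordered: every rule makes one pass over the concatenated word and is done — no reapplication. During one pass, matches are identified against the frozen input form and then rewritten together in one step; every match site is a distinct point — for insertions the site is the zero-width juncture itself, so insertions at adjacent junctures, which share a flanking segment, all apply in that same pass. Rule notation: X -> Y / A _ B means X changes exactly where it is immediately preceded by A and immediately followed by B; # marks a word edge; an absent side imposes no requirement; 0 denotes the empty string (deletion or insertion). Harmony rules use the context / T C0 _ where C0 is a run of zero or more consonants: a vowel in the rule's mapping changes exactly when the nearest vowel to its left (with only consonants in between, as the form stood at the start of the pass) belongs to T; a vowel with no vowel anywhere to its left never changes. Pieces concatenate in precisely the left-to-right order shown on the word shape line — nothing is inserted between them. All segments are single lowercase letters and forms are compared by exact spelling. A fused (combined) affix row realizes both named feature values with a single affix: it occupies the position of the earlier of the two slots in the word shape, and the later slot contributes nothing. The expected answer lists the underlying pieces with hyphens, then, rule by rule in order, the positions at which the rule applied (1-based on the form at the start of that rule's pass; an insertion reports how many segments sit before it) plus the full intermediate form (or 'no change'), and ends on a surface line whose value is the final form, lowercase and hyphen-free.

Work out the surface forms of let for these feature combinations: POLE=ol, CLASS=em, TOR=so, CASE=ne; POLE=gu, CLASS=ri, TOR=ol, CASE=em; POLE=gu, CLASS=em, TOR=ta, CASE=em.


cell POLE=ol, CLASS=em, TOR=so, CASE=ne:
underlying: let-i-vi-s-ri
1. b -> p, d -> t, v -> f, z -> s / _ #: no change
2. e -> o, i -> u / B C0 _: no change
3. 0 -> i / C _ C: inserts after position(s) 7: letivisiri
surface: letivisiri

cell POLE=gu, CLASS=ri, TOR=ol, CASE=em:
underlying: let-ar-ni-o-ez
1. b -> p, d -> t, v -> f, z -> s / _ #: fires at position(s) 10: letarnioes
2. e -> o, i -> u / B C0 _: fires at position(s) 7, 9: letarnuoos
3. 0 -> i / C _ C: inserts after position(s) 5: letarinuoos
surface: letarinuoos

cell POLE=gu, CLASS=em, TOR=ta, CASE=em:
underlying: let-ar-eno-o-ri
1. b -> p, d -> t, v -> f, z -> s / _ #: no change
2. e -> o, i -> u / B C0 _: fires at position(s) 6, 11: letaronooru
3. 0 -> i / C _ C: no change
surface: letaronooru


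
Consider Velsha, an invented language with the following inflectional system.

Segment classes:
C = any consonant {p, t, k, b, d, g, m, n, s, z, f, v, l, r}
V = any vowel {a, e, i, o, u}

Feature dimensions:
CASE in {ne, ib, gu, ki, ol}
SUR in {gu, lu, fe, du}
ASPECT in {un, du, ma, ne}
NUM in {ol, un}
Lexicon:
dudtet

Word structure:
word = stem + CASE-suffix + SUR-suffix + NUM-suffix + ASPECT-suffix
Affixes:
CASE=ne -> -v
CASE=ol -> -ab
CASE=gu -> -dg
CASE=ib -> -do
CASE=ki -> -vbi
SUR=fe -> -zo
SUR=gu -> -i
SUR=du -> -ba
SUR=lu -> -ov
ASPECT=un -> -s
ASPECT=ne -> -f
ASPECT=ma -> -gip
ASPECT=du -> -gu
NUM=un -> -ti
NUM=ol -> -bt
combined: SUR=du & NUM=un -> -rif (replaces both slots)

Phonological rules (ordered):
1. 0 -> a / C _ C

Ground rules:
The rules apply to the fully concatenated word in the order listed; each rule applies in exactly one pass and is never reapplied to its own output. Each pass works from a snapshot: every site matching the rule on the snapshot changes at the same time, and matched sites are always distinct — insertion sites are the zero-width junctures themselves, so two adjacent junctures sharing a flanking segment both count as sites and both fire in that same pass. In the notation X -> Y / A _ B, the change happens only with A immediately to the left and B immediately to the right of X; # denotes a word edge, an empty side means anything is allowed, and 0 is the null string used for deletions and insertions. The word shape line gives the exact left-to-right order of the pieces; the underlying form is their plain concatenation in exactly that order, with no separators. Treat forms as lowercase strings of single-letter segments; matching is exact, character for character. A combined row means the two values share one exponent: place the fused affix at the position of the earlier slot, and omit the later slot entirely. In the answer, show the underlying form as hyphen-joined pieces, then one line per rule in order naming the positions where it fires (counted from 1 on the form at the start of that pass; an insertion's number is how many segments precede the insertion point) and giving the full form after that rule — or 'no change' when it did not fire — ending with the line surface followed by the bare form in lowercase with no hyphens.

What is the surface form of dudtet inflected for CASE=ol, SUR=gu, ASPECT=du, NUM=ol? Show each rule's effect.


underlying: dudtet-ab-i-bt-gu
1. 0 -> a / C _ C: inserts after position(s) 3, 10, 11: dudatetabibatagu
surface: dudatetabibatagu
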